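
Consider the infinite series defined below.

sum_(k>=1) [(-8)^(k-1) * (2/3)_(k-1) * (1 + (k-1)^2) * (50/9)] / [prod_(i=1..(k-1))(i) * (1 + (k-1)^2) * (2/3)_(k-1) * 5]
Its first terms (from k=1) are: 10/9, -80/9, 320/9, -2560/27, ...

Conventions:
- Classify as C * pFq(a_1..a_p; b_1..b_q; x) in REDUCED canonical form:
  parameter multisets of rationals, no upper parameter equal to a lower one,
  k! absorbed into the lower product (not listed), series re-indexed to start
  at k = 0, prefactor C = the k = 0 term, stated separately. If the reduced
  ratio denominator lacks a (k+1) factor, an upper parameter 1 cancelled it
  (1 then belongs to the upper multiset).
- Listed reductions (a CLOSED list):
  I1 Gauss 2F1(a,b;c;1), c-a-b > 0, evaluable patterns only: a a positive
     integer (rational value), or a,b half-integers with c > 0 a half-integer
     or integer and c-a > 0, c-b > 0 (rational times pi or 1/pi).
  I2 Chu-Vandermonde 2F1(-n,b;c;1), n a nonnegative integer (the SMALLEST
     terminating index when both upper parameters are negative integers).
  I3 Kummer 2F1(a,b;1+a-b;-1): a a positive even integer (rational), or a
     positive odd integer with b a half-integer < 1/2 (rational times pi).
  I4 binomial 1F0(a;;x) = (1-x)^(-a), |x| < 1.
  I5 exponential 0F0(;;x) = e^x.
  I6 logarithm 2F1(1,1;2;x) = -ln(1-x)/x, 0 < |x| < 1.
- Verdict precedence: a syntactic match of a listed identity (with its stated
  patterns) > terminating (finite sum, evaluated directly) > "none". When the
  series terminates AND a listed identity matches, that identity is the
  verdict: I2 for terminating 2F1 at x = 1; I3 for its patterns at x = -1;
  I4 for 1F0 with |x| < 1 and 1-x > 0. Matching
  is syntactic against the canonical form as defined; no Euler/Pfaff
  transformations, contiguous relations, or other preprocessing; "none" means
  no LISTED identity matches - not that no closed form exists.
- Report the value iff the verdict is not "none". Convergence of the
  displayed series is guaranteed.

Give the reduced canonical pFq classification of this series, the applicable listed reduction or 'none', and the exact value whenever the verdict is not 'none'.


Prefactor 10/9, argument -8: 0F0 with upper {-} over lower {-}. Verdict: the exponential series (I5) applies (the 0F0 exponential series at x = -8). Sum: (10/9) * e^(-8).

Key step: with t_0 = 10/9, the product of the first k integers (C = 10/9, x = -8) is k!.
Consecutive-term ratio: r(k) = (-8) * 1 / [(k+1)] - rational in k. x = (-8); t_0 = 10/9; negate the roots.


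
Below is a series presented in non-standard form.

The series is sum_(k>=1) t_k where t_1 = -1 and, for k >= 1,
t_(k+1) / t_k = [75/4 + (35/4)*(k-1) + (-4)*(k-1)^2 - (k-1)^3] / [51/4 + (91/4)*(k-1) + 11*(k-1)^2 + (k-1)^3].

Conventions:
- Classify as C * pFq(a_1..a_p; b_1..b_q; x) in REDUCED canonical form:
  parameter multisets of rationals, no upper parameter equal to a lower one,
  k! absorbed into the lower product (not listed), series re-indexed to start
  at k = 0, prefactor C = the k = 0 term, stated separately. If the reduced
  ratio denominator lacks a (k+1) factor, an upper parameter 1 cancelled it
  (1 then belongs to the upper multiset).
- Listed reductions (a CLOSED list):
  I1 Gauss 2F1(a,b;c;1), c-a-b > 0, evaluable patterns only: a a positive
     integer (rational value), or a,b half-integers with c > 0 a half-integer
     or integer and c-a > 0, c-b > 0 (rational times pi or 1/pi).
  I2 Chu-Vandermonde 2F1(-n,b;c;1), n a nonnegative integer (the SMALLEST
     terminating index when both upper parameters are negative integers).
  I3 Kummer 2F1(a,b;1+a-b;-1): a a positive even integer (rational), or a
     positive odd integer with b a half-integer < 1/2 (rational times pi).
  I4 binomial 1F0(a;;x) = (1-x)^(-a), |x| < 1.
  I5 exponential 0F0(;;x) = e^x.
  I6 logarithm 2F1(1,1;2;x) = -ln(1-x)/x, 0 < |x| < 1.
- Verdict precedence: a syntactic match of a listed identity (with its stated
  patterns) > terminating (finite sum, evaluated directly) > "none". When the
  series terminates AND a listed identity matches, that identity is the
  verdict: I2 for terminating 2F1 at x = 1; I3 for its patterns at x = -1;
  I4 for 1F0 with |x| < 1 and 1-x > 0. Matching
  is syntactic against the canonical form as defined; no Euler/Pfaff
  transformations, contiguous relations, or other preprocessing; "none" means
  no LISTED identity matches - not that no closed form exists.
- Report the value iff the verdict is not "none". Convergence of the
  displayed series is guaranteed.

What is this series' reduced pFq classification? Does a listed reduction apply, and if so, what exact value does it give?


Reduced: x = -1, 2F1, upper = {-5/2, 5}, lower = {17/2}, C = -1. Verdict: Kummer's theorem (I3) applies (x = -1; c = 17/2 equals 1+a-b for upper {-5/2, 5}: listed pattern). Its exact value is (-135135/131072) * pi.

The tell: with t_0 = -1, the ratio is unreduced: k + 3/2 divides both sides (prefactor -1).
Step ratio: r(k) = (-1) * (k-5/2) (k+5) / [(k+17/2) (k+1)] - rational; roots negated = parameters, x = (-1), C = -1.


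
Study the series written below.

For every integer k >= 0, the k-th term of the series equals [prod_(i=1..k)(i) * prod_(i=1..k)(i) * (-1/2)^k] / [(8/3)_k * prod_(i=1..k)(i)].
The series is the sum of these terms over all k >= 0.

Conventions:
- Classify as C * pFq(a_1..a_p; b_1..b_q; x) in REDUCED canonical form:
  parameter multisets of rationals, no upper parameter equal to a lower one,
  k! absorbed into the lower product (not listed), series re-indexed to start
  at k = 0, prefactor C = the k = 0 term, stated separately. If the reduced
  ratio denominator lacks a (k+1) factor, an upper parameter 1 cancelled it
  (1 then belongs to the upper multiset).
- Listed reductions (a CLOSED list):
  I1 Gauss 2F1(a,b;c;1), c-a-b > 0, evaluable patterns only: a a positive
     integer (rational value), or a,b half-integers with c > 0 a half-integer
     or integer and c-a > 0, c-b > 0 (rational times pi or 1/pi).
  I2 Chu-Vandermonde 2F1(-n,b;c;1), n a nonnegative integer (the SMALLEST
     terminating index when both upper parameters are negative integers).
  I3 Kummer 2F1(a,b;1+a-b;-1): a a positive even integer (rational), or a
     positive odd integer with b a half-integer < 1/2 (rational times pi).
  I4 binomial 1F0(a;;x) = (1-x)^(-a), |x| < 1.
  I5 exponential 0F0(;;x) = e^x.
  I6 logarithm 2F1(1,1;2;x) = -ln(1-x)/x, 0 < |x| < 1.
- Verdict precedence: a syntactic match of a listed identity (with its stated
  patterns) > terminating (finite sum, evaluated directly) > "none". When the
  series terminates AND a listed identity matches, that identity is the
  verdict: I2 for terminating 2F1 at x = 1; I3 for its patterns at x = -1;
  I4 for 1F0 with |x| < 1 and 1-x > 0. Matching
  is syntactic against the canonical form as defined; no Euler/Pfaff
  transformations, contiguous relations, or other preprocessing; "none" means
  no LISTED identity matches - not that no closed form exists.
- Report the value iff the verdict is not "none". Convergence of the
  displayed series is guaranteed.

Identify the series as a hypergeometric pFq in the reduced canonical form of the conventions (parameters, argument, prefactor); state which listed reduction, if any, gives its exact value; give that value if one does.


Prefactor 1, argument -1/2: 2F1 with upper {1, 1} over lower {8/3}. Verdict: none. No listed pattern accepts 2F1(1, 1; 8/3; -1/2).

Key observation: x = (-1/2) and the product of the first k integers (prefactor 1) is k!.
Step ratio: r(k) = (-1/2) * (k+1) (k+1) / [(k+8/3) (k+1)] - rational in k. x = (-1/2); t_0 = 1; negate the roots.


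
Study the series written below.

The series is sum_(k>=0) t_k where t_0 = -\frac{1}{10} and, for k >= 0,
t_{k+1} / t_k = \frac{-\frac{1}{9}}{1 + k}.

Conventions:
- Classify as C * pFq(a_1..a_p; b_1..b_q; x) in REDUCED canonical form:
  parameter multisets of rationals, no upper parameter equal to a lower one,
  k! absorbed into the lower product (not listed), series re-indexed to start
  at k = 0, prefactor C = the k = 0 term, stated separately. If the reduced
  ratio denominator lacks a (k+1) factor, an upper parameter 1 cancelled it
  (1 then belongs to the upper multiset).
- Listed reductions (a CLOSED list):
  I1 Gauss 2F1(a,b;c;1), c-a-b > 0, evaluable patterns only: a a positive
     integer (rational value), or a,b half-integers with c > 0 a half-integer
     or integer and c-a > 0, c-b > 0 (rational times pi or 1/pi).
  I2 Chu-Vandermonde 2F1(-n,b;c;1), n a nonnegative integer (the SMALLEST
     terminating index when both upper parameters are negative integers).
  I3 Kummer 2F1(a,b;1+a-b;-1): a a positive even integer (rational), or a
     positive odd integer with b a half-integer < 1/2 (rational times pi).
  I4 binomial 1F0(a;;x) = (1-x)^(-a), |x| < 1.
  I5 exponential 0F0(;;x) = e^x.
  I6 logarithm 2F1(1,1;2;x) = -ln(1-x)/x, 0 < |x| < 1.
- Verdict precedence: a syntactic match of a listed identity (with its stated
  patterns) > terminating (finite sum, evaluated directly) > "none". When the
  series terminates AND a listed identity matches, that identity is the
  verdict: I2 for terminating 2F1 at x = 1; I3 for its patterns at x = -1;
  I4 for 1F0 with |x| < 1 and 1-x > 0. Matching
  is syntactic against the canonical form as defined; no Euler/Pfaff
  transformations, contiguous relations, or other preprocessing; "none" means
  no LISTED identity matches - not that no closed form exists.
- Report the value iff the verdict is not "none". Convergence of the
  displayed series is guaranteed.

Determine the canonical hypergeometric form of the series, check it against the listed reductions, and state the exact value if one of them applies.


This is -\frac{1}{10} * 0F0(-; -; -\frac{1}{9}) in reduced canonical form. Verdict: this is exponential (I5) (the 0F0 exponential series at x = -\frac{1}{9}). Its exact value is \left(-\frac{1}{10}\right) \cdot e^{-\frac{1}{9}}.

Key step: with t_0 = -\frac{1}{10}, roots of the ratio polynomials (C = -1/10, x = -1/9) are the negated parameters.
Term ratio: r(k) = -\frac{1}{9} * 1 / [(k+1)] - rational in k. x = -\frac{1}{9}; t_0 = -\frac{1}{10}; negate the roots.


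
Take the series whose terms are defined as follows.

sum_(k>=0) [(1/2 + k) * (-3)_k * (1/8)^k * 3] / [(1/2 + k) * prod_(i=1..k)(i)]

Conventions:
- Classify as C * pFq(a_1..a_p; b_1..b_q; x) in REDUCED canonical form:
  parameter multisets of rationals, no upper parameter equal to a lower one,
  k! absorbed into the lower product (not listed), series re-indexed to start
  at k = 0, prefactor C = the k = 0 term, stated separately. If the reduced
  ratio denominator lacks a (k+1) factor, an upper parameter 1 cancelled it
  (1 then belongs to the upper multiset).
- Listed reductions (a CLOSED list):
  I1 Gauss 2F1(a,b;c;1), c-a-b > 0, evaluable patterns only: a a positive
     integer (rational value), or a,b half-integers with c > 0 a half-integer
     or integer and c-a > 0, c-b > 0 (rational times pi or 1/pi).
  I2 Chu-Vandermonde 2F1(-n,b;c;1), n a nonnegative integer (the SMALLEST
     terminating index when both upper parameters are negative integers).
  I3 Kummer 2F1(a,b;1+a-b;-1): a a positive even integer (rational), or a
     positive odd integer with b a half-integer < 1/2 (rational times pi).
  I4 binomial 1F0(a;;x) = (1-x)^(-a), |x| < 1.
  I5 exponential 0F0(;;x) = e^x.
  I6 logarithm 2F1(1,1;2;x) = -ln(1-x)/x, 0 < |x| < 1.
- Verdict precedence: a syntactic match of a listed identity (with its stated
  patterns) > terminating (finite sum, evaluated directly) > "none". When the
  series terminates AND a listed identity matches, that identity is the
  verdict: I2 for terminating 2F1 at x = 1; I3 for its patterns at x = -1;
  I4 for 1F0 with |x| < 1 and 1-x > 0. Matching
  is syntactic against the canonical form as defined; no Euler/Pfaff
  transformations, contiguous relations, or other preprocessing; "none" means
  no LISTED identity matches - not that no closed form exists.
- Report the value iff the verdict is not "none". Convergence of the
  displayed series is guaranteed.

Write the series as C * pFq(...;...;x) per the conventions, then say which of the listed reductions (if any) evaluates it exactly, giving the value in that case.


The series (x = 1/8) is 1F0: upper {-3}, lower {-}, prefactor 3. Verdict: this is the I4 binomial reduction (the 1F0 binomial series: exponent 3, x = 1/8). Its exact value is 1029/512.

Key step: x = (1/8) and the product of the first k integers (C = 3) is k!.
Ratio: r(k) = (1/8) * (k-3) / [(k+1)] - rational; roots negated = parameters, x = (1/8), C = 3.


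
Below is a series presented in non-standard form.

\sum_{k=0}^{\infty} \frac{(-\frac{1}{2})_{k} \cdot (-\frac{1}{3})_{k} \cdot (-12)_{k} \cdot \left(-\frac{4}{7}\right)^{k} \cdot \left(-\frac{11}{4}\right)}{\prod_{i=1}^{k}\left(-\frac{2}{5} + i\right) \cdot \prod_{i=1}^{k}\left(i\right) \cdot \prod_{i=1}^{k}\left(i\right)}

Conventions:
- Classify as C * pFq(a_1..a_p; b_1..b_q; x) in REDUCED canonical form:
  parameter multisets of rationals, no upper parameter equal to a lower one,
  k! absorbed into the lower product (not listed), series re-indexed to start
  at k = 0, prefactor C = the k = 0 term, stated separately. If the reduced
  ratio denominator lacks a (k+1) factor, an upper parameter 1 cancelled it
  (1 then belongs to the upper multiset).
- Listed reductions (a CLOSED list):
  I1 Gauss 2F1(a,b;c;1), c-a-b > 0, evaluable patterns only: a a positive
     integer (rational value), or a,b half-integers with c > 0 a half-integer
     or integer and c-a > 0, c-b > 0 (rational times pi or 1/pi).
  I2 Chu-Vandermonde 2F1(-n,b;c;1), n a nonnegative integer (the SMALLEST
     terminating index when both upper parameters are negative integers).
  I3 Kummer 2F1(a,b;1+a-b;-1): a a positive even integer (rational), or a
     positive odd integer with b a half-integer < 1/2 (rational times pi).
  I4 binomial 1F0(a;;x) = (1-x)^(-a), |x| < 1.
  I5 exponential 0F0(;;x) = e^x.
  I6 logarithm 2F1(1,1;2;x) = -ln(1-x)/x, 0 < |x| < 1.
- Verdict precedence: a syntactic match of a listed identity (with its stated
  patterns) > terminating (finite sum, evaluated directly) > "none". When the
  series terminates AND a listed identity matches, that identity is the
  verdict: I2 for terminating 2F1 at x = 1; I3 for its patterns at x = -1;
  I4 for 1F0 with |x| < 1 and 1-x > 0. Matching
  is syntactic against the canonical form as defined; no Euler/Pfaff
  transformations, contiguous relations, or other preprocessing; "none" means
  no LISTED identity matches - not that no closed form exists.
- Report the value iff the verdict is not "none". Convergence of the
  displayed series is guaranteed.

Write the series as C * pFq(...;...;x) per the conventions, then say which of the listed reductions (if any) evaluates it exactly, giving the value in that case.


The series (x = -\frac{4}{7}) is 3F2: upper {-12, -\frac{1}{2}, -\frac{1}{3}}, lower {\frac{3}{5}, 1}, prefactor -\frac{11}{4}. Verdict: terminating - the sum ends at index 12 because -12 is a negative integer; exact evaluation follows. Sum: -\frac{157112656667344400247842441}{13224183781991522915775564}.

Structural cue: with t_0 = -\frac{11}{4}, the lower running product (prefactor -11/4) is a rising factorial.
Ratio: r(k) = -\frac{4}{7} * (k-12) (k-\frac{1}{2}) (k-\frac{1}{3}) / [(k+\frac{3}{5}) (k+1) (k+1)] - rational; roots negated = parameters, x = -\frac{4}{7}, C = -\frac{11}{4}.


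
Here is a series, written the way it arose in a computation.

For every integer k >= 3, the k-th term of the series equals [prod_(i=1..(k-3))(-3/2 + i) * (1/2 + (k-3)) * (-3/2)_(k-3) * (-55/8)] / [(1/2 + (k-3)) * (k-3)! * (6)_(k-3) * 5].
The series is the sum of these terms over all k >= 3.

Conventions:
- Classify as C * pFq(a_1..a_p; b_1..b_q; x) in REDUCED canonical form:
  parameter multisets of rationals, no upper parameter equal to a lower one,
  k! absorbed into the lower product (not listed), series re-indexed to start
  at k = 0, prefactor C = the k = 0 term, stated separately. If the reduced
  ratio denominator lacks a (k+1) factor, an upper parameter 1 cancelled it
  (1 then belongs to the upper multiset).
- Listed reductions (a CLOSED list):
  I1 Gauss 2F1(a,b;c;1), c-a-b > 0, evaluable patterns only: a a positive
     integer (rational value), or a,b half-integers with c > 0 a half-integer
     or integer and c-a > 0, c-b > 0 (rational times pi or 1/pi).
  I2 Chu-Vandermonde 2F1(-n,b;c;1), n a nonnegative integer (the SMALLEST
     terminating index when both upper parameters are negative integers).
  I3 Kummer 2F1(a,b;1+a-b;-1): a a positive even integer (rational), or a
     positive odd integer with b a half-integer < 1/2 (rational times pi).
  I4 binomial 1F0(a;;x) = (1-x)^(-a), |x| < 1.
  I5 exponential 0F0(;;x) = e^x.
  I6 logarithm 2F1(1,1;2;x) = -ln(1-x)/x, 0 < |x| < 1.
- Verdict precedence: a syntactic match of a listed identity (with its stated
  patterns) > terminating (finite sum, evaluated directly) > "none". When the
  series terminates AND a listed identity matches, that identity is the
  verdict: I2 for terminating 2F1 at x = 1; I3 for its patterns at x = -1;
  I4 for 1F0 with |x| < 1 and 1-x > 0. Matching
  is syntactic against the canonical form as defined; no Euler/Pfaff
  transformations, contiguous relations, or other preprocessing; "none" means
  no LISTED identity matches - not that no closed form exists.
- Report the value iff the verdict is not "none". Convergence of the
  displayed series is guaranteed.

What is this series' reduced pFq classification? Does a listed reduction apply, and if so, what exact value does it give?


Reduced: x = 1, 2F1, upper = {-3/2, -1/2}, lower = {6}, C = -11/8. Verdict: Gauss's theorem I1 (half-integer case) fires (x = 1; upper {-3/2, -1/2} half-integers, c = 6 in the evaluable pattern). Exact value: (-131072/27027) / pi.

First insight: t_0 being -11/8, the running product (C = -11/8) telescopes to a rising factorial.
Step ratio: r(k) = 1 * (k-3/2) (k-1/2) / [(k+6) (k+1)] - rational in k. x = 1; t_0 = -11/8; negate the roots.


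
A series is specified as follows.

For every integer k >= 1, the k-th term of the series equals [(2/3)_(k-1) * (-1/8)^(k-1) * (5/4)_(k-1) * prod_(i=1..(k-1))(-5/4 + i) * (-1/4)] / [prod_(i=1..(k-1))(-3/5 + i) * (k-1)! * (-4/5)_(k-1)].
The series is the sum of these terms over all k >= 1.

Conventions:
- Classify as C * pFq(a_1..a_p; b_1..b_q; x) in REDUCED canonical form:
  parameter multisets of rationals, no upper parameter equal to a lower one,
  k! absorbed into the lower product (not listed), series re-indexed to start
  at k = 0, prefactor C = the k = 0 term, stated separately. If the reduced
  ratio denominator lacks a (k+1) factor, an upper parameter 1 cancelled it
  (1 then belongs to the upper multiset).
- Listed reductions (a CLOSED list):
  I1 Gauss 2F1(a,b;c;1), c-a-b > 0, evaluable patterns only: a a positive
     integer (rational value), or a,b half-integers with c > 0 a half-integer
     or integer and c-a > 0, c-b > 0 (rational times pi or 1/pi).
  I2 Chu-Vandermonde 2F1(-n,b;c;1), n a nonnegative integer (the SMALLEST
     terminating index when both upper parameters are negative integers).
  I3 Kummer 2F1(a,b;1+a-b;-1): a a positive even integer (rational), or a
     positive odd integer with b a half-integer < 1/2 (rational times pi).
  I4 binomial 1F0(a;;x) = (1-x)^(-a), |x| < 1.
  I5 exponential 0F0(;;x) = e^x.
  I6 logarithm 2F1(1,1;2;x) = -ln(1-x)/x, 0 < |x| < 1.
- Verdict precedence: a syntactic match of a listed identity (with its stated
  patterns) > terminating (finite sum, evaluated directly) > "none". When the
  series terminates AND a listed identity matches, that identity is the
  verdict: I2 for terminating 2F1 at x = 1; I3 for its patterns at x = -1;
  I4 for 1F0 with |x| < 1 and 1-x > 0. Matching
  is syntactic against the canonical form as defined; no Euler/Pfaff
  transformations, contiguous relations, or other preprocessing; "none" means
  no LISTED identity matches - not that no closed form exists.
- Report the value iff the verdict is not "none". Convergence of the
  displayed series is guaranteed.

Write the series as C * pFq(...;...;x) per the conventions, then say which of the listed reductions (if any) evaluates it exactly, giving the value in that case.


At argument -1/8: a 3F2 with upper {-1/4, 2/3, 5/4}, lower {-4/5, 2/5}, scaled by C = -1/4. Verdict: no listed reduction: x = -1/8 and upper {-1/4, 2/3, 5/4} fail every I1-I6 pattern.

Key step: x = (-1/8) and the running product (C = -1/4) telescopes to a rising factorial.
Term ratio: r(k) = (-1/8) * (k-1/4) (k+2/3) (k+5/4) / [(k-4/5) (k+2/5) (k+1)] - rational in k. x = (-1/8); t_0 = -1/4; negate the roots.


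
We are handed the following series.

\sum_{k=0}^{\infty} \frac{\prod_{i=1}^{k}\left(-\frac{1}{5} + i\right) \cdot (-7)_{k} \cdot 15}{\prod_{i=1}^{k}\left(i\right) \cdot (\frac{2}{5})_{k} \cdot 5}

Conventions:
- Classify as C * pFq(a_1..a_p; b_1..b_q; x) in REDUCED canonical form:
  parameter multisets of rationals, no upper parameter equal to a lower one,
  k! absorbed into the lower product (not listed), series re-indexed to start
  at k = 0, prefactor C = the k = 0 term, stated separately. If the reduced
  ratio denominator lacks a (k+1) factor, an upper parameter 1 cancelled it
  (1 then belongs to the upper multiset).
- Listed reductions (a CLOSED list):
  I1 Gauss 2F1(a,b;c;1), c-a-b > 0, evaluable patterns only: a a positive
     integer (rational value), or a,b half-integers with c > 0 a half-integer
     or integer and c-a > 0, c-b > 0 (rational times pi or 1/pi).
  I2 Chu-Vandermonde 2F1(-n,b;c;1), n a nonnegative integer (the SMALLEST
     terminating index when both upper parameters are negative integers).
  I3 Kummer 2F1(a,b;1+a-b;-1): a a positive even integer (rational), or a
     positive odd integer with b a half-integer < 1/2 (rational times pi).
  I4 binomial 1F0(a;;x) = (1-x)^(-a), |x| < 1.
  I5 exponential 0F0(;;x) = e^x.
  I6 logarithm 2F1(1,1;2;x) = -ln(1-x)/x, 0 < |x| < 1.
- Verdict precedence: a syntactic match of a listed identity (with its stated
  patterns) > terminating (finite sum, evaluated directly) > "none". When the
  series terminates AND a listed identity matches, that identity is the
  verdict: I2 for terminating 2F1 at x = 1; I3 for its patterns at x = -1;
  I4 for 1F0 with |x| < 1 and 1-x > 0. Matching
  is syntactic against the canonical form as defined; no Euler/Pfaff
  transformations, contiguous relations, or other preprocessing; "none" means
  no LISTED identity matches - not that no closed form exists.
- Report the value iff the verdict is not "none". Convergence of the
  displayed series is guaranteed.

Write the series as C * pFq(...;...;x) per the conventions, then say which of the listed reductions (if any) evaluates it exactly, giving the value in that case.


First insight: with t_0 = 3, the running product (prefactor 3) telescopes to a rising factorial.
Term ratio: r(k) = 1 * (k-7) (k+\frac{4}{5}) / [(k+\frac{2}{5}) (k+1)] - rational in k, leading ratio 1; with t_0 = 3, classification follows.

Prefactor 3, argument 1: 2F1 with upper {-7, \frac{4}{5}} over lower {\frac{2}{5}}. Verdict at x = 1: the Chu-Vandermonde identity I2 matches (terminating 2F1 at x = 1 with n = 7, b = 4/5, c = \frac{2}{5}). Value: -\frac{299}{748}.


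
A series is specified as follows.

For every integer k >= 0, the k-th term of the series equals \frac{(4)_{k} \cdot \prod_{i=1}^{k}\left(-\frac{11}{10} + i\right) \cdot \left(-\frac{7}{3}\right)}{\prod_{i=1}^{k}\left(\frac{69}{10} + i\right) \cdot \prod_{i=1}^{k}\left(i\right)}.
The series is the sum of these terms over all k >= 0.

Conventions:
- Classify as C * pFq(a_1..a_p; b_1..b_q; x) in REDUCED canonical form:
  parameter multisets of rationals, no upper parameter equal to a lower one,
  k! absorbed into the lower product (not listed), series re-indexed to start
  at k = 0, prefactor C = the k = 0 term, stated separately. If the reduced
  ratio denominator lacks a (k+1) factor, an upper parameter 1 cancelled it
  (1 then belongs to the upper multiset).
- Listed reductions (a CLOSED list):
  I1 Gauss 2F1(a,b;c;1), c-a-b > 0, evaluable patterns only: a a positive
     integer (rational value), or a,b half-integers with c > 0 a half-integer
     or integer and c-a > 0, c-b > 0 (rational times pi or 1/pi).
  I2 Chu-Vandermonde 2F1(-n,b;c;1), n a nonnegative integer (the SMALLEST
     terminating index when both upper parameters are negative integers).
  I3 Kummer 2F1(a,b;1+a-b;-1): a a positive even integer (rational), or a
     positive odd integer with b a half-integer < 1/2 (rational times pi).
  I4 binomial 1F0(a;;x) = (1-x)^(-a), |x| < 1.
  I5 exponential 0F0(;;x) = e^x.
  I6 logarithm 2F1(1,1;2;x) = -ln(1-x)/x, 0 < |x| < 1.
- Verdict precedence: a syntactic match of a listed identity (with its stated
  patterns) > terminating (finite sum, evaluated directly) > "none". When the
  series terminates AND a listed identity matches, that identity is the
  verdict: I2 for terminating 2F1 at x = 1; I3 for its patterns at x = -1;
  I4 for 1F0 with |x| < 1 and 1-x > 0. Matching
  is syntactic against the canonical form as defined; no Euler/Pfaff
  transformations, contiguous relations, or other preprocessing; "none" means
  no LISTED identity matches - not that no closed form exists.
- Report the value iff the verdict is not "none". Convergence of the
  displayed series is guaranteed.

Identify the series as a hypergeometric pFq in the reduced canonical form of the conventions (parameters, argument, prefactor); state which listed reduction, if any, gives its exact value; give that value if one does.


This is -\frac{7}{3} * 2F1(-\frac{1}{10}, 4; \frac{79}{10}; 1) in reduced canonical form. Verdict: the Gauss summation I1 fires (x = 1: the Gamma ratio telescopes since c-a-b = 4 > 0 and a = 4 in Z>0). Its exact value is -\frac{864409}{400000}.

Key observation: x = 1 and the running product (prefactor -7/3) telescopes to a rising factorial.
Step ratio: r(k) = 1 * (k-\frac{1}{10}) (k+4) / [(k+\frac{79}{10}) (k+1)] - rational in k. x = 1; t_0 = -\frac{7}{3}; negate the roots.


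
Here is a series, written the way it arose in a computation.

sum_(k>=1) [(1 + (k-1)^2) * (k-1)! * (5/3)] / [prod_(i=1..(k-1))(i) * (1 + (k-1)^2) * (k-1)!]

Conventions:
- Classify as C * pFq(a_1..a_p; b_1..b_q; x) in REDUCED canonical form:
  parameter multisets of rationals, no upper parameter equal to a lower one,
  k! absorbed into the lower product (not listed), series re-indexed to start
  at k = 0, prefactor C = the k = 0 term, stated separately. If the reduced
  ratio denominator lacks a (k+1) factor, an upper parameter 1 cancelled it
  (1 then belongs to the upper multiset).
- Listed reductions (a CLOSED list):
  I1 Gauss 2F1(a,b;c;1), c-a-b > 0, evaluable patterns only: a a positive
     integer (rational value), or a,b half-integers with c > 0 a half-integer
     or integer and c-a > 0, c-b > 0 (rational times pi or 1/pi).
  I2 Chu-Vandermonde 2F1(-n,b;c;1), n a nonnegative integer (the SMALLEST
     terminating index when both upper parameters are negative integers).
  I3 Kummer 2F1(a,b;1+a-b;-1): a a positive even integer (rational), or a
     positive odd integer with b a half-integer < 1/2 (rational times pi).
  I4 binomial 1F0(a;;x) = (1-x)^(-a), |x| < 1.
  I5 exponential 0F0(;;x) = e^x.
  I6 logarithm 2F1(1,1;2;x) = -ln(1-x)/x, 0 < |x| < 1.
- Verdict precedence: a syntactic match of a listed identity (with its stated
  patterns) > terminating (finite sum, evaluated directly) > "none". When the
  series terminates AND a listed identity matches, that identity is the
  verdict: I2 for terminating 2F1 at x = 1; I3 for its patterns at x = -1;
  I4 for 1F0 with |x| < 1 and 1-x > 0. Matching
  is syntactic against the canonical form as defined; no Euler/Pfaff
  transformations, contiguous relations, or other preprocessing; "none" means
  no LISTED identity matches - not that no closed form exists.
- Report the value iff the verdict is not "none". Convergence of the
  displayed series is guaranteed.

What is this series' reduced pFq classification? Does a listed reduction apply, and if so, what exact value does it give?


With C = 5/3: the canonical form is 0F0(-; -; 1). Verdict: the I5 exponential reduction applies (the 0F0 exponential series at x = 1). Value: (5/3) * e^(1).

The tell: with t_0 = 5/3, the lower running product (prefactor 5/3) is a rising factorial.
Consecutive-term ratio: r(k) = 1 * 1 / [(k+1)] - poly over poly, x = 1 from leading terms; C = 5/3 at k = 0.


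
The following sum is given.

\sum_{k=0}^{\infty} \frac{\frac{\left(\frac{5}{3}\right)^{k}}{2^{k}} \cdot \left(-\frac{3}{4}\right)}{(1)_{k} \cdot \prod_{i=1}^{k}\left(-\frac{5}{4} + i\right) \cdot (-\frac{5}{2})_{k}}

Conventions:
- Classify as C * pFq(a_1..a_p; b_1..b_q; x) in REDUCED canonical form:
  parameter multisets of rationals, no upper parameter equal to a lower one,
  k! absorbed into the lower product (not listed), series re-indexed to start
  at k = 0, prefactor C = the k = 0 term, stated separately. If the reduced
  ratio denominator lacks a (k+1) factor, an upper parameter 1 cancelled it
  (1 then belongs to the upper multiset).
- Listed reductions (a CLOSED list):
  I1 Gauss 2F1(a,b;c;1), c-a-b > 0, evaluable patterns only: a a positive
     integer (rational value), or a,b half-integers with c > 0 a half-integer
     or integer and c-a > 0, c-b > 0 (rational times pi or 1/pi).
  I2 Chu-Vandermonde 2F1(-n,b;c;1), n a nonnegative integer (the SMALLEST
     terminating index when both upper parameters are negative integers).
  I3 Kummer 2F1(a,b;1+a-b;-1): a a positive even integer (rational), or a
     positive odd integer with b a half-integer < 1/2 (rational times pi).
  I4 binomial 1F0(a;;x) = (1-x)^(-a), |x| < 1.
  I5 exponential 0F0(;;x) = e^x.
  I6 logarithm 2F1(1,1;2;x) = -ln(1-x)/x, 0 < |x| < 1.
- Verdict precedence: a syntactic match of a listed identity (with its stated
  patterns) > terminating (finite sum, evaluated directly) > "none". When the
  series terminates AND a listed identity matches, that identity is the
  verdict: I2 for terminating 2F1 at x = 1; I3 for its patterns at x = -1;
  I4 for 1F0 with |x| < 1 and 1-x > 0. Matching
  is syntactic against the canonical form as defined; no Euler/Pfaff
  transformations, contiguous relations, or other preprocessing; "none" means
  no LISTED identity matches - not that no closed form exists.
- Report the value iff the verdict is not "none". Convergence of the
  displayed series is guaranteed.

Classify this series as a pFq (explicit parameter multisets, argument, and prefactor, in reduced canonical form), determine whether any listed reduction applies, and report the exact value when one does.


Prefactor -\frac{3}{4}, argument \frac{5}{6}: 0F2 with upper {-} over lower {-\frac{5}{2}, -\frac{1}{4}}. Verdict: none. A 0F2 with upper {-} fits none of I1-I6 at x = \frac{5}{6}; the sum runs forever.

Structural cue: with t_0 = -\frac{3}{4}, the two k-th powers (C = -3/4) combine into one argument.
Ratio: r(k) = \frac{5}{6} * 1 / [(k-\frac{5}{2}) (k-\frac{1}{4}) (k+1)] - rational in k, leading ratio \frac{5}{6}; with t_0 = -\frac{3}{4}, classification follows.


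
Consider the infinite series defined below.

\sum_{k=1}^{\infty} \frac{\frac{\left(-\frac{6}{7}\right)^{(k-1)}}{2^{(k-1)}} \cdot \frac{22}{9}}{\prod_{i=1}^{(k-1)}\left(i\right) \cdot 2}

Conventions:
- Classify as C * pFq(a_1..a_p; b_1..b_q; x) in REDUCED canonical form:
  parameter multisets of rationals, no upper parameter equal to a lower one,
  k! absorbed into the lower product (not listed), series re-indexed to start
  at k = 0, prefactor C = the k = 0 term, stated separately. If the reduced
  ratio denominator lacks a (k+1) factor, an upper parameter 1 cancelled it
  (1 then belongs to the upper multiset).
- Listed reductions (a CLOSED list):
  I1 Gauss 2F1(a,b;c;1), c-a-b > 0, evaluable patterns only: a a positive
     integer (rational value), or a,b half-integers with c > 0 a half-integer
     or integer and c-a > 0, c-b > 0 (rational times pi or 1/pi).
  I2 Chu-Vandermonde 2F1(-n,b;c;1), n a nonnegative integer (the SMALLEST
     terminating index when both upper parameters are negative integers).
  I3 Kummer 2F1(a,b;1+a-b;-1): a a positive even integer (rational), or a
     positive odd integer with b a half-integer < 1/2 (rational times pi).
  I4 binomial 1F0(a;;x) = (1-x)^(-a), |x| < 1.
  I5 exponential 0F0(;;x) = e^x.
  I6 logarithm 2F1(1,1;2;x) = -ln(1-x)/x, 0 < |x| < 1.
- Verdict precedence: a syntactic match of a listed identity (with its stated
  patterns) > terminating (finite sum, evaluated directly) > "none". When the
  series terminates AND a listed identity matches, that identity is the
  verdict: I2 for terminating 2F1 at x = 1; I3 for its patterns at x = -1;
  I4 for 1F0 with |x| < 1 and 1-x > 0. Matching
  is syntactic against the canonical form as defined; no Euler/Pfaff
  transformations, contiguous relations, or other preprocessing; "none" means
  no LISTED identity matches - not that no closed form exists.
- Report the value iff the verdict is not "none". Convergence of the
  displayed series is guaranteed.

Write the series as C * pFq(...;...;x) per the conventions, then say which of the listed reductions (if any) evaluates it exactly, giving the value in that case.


The tell: with t_0 = \frac{11}{9}, the product of the first k integers (prefactor 11/9) is k!.
Step ratio: r(k) = -\frac{3}{7} * 1 / [(k+1)] - rational in k, leading ratio -\frac{3}{7}; with t_0 = \frac{11}{9}, classification follows.

Classification (C = \frac{11}{9}): 0F0 with upper {-}, lower {-}, argument x = -\frac{3}{7}. Verdict: the I5 exponential reduction matches (the 0F0 exponential series at x = -\frac{3}{7}). Value: \frac{11}{9} \cdot e^{-\frac{3}{7}}.


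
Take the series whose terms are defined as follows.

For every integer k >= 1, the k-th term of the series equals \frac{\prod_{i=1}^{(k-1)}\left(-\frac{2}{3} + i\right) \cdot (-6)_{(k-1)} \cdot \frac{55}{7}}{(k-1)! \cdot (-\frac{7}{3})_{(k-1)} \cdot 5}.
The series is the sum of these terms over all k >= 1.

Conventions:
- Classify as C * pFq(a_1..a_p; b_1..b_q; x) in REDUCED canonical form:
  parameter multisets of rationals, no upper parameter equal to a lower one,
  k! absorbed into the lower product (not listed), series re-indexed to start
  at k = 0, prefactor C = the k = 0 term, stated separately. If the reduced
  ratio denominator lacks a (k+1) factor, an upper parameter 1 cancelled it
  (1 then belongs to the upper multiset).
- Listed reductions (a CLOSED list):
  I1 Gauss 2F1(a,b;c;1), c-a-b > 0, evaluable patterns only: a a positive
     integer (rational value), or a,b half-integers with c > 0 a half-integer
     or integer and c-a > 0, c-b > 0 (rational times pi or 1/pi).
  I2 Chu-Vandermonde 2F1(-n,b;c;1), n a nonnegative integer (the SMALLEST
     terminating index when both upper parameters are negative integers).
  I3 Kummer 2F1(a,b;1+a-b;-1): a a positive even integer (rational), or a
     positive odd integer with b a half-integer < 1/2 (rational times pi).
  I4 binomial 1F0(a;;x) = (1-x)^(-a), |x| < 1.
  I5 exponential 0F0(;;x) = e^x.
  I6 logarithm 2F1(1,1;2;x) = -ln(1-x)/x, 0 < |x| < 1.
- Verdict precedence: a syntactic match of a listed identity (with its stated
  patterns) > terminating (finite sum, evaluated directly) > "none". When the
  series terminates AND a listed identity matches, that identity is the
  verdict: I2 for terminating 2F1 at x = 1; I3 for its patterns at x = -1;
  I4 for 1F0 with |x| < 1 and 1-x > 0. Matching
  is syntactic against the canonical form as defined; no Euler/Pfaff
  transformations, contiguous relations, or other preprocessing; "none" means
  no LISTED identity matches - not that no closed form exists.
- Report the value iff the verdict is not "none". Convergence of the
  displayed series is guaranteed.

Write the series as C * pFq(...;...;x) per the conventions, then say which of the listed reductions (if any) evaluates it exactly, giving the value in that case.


The tell: t_0 being \frac{11}{7}, the constant factors (prefactor 11/7) combine into one prefactor.
Ratio: r(k) = 1 * (k-6) (k+\frac{1}{3}) / [(k-\frac{7}{3}) (k+1)] ; factor over Q: parameters, x = 1, and C = \frac{11}{7}.

At argument 1: a 2F1 with upper {-6, \frac{1}{3}}, lower {-\frac{7}{3}}, scaled by C = \frac{11}{7}. Verdict at x = 1: the Chu-Vandermonde identity I2 matches (terminating 2F1 at x = 1 with n = 6, b = 1/3, c = -\frac{7}{3}). Exact value: \frac{11}{7}.


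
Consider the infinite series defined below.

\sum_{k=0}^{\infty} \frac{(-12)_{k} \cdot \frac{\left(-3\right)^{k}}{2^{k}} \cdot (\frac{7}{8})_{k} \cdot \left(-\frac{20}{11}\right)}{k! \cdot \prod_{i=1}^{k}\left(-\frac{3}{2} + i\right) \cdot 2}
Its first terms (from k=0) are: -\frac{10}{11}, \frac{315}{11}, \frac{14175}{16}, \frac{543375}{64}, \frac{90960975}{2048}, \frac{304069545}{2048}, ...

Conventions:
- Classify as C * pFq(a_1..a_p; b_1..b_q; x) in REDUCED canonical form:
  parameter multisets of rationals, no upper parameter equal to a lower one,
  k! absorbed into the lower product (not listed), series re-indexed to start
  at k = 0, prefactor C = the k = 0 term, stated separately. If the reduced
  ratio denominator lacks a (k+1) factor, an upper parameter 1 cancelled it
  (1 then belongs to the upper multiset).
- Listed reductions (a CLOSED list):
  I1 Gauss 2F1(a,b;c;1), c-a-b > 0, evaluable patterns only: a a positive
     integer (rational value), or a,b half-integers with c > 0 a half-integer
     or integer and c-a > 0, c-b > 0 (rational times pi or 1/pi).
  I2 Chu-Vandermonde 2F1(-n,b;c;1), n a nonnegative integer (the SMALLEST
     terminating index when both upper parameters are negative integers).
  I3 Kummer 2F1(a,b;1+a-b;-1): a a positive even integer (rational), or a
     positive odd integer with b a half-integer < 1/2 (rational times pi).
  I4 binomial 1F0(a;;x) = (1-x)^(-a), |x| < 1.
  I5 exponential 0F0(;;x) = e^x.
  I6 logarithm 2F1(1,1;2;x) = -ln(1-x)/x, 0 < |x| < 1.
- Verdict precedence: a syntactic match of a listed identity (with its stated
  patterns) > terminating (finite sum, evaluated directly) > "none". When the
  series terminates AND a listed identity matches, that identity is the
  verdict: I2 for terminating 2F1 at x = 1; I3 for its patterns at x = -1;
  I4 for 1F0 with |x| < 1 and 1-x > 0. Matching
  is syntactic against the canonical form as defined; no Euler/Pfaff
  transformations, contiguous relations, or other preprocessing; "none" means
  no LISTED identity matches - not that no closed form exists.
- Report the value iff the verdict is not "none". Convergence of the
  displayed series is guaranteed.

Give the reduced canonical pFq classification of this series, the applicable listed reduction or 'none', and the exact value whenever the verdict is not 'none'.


Prefactor -\frac{10}{11}, argument -\frac{3}{2}: 2F1 with upper {-12, \frac{7}{8}} over lower {-\frac{1}{2}}. Verdict: terminating. (-12)_k vanishes past k = 12, leaving a 13-term sum, computed directly. Sum: \frac{310175922429910024385}{122080150421504}.

Key observation: with t_0 = -\frac{10}{11}, the lower running product (C = -10/11, x = -3/2) is a rising factorial.
Term ratio: r(k) = -\frac{3}{2} * (k-12) (k+\frac{7}{8}) / [(k-\frac{1}{2}) (k+1)] - rational; roots negated = parameters, x = -\frac{3}{2}, C = -\frac{10}{11}.


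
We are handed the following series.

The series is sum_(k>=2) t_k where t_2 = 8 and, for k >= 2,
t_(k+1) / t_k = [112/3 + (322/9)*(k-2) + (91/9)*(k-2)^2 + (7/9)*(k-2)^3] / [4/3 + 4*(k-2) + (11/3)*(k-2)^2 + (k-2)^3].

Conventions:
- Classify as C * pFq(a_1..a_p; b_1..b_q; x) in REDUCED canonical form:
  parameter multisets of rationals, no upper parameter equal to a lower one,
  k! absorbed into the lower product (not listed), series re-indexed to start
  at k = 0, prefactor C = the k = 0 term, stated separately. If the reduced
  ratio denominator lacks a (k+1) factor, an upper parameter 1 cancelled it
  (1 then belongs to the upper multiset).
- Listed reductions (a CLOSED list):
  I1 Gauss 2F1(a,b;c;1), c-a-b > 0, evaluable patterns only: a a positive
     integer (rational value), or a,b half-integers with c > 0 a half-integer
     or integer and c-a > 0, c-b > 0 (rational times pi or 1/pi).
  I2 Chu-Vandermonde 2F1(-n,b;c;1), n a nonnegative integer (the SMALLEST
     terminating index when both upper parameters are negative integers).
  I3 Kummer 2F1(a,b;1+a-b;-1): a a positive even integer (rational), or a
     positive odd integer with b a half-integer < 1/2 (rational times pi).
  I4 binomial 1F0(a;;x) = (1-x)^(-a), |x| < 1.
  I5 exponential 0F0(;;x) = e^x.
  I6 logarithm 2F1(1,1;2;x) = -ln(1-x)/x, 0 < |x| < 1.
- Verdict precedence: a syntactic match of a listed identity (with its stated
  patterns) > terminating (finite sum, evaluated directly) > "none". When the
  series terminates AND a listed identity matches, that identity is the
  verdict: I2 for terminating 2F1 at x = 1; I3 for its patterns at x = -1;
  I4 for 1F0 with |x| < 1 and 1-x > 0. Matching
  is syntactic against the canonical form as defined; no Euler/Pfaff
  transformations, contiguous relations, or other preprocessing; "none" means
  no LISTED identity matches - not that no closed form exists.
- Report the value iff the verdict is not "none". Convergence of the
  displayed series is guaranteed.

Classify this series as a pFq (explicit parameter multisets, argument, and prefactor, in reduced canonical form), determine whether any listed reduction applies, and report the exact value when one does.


x = 7/9 here; the reduced form reads 2F1, upper {3, 8}, lower {2/3}, C = 8. Verdict: none. A 2F1 with upper {3, 8} fits none of I1-I6 at x = 7/9; the sum runs forever.

Key observation: t_0 = 8 here, and the parameter 2 appears in both the upper and lower lists and cancels.
Step ratio: r(k) = (7/9) * (k+3) (k+8) / [(k+2/3) (k+1)] ; factor over Q: parameters, x = (7/9), and C = 8.
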